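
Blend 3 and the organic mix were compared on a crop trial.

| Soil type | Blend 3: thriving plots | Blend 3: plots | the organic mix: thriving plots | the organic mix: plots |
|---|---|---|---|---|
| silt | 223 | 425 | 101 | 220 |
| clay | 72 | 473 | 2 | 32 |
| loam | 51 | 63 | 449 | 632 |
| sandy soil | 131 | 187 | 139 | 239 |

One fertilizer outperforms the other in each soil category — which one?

Silt: Blend 3 223/425 = 52.5%, the organic mix 101/220 = 45.9% → Blend 3
Clay: Blend 3 72/473 = 15.2%, the organic mix 2/32 = 6.2% → Blend 3
Loam: Blend 3 51/63 = 81.0%, the organic mix 449/632 = 71.0% → Blend 3
Sandy soil: Blend 3 131/187 = 70.1%, the organic mix 139/239 = 58.2% → Blend 3
Blend 3 has the higher rate in all 4 groups.

Blend 3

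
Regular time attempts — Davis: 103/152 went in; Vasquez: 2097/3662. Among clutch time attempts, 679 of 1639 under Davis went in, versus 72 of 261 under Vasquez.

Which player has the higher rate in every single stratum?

Regular time: Davis 103/152 = 67.8%, Vasquez 2097/3662 = 57.3% → Davis
Clutch time: Davis 679/1639 = 41.4%, Vasquez 72/261 = 27.6% → Davis
Davis has the higher rate in both groups.

Davis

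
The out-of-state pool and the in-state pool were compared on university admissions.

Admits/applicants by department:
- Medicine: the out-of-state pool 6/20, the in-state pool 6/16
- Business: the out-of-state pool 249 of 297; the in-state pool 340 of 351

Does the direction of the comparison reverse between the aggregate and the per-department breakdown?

Medicine: the out-of-state pool 6/20 = 30.0%, the in-state pool 6/16 = 37.5% → the in-state pool
Business: the out-of-state pool 249/297 = 83.8%, the in-state pool 340/351 = 96.9% → the in-state pool
Overall: the out-of-state pool 255/317 = 80.4%, the in-state pool 346/367 = 94.3% → the in-state pool
The in-state pool wins overall and in every department group — no reversal.

No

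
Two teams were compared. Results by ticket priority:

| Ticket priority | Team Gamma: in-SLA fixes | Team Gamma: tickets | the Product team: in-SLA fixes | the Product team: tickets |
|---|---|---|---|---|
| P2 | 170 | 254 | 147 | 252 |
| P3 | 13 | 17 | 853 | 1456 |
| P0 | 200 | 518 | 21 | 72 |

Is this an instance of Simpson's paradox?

P2: Team Gamma 170/254 = 66.9%, the Product team 147/252 = 58.3% → Team Gamma
P3: Team Gamma 13/17 = 76.5%, the Product team 853/1456 = 58.6% → Team Gamma
P0: Team Gamma 200/518 = 38.6%, the Product team 21/72 = 29.2% → Team Gamma
Overall: Team Gamma 383/789 = 48.5%, the Product team 1021/1780 = 57.4% → the Product team
Team Gamma wins each ticket group but the Product team wins overall — the comparison reverses. Team Gamma's tickets skew toward P0, which has a lower base rate.

Yes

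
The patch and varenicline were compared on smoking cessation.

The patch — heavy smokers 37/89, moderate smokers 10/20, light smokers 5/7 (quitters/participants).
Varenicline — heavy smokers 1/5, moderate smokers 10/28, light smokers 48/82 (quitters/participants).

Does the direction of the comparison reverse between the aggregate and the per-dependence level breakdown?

Heavy smokers: the patch 37/89 = 41.6%, varenicline 1/5 = 20.0% → the patch
Moderate smokers: the patch 10/20 = 50.0%, varenicline 10/28 = 35.7% → the patch
Light smokers: the patch 5/7 = 71.4%, varenicline 48/82 = 58.5% → the patch
Overall: the patch 52/116 = 44.8%, varenicline 59/115 = 51.3% → varenicline
The patch wins each dependence group but varenicline wins overall — the comparison reverses. The patch's participants skew toward heavy smokers, which has a lower base rate.

Yes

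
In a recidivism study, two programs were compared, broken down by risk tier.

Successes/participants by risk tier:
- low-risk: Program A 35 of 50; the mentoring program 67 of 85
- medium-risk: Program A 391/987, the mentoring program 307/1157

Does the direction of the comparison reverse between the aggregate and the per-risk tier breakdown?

No

Low-risk: Program A 35/50 = 70.0%, the mentoring program 67/85 = 78.8% → the mentoring program
Medium-risk: Program A 391/987 = 39.6%, the mentoring program 307/1157 = 26.5% → Program A
Overall: Program A 426/1037 = 41.1%, the mentoring program 374/1242 = 30.1% → Program A
Neither sweeps: Program A wins 1 of 2 groups, the mentoring program wins 1. Program A wins overall but not every group — no Simpson reversal.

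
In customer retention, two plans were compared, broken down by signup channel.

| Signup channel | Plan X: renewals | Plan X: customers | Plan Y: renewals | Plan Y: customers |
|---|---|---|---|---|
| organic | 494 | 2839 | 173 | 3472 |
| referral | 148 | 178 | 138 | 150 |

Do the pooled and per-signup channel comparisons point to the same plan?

No

Organic: Plan X 494/2839 = 17.4%, Plan Y 173/3472 = 5.0% → Plan X
Referral: Plan X 148/178 = 83.1%, Plan Y 138/150 = 92.0% → Plan Y
Overall: Plan X 642/3017 = 21.3%, Plan Y 311/3622 = 8.6% → Plan X
Neither sweeps: Plan X wins 1 of 2 groups, Plan Y wins 1. Plan X wins overall but not every group — no Simpson reversal.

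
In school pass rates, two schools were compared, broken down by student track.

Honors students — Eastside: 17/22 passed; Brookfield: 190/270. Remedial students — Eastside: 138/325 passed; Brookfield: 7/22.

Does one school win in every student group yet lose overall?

Honors: Eastside 17/22 = 77.3%, Brookfield 190/270 = 70.4% → Eastside
Remedial: Eastside 138/325 = 42.5%, Brookfield 7/22 = 31.8% → Eastside
Overall: Eastside 155/347 = 44.7%, Brookfield 197/292 = 67.5% → Brookfield
Eastside wins each student group but Brookfield wins overall — the comparison reverses. Eastside's students skew toward remedial, which has a lower base rate.

Yes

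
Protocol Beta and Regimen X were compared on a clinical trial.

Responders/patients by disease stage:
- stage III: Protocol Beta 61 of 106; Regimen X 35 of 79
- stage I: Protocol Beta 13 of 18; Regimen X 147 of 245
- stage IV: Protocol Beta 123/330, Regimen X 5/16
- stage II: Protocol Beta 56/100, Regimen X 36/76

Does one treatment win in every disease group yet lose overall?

Stage III: Protocol Beta 61/106 = 57.5%, Regimen X 35/79 = 44.3% → Protocol Beta
Stage I: Protocol Beta 13/18 = 72.2%, Regimen X 147/245 = 60.0% → Protocol Beta
Stage IV: Protocol Beta 123/330 = 37.3%, Regimen X 5/16 = 31.2% → Protocol Beta
Stage II: Protocol Beta 56/100 = 56.0%, Regimen X 36/76 = 47.4% → Protocol Beta
Overall: Protocol Beta 253/554 = 45.7%, Regimen X 223/416 = 53.6% → Regimen X
Protocol Beta wins each disease group but Regimen X wins overall — the comparison reverses. Protocol Beta's patients skew toward stage IV, which has a lower base rate.

Yes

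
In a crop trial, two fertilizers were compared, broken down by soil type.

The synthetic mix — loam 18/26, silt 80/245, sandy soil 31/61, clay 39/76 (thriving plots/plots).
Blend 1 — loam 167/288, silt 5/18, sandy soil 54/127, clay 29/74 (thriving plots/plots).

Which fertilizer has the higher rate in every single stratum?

Loam: the synthetic mix 18/26 = 69.2%, Blend 1 167/288 = 58.0% → the synthetic mix
Silt: the synthetic mix 80/245 = 32.7%, Blend 1 5/18 = 27.8% → the synthetic mix
Sandy soil: the synthetic mix 31/61 = 50.8%, Blend 1 54/127 = 42.5% → the synthetic mix
Clay: the synthetic mix 39/76 = 51.3%, Blend 1 29/74 = 39.2% → the synthetic mix
The synthetic mix has the higher rate in all 4 groups.

the synthetic mix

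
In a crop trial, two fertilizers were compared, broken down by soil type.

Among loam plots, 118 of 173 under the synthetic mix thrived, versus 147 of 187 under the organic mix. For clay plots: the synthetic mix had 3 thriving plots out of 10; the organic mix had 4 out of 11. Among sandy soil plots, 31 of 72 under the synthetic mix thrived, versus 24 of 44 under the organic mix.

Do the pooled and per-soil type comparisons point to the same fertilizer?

Loam: the synthetic mix 118/173 = 68.2%, the organic mix 147/187 = 78.6% → the organic mix
Clay: the synthetic mix 3/10 = 30.0%, the organic mix 4/11 = 36.4% → the organic mix
Sandy soil: the synthetic mix 31/72 = 43.1%, the organic mix 24/44 = 54.5% → the organic mix
Overall: the synthetic mix 152/255 = 59.6%, the organic mix 175/242 = 72.3% → the organic mix
The organic mix wins overall and in every soil group — no reversal.

Yes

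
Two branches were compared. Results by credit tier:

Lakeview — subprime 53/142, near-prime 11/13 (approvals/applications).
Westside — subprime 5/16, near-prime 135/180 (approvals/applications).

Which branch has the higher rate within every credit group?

Subprime: Lakeview 53/142 = 37.3%, Westside 5/16 = 31.2% → Lakeview
Near-prime: Lakeview 11/13 = 84.6%, Westside 135/180 = 75.0% → Lakeview
Lakeview has the higher rate in both groups.

Lakeview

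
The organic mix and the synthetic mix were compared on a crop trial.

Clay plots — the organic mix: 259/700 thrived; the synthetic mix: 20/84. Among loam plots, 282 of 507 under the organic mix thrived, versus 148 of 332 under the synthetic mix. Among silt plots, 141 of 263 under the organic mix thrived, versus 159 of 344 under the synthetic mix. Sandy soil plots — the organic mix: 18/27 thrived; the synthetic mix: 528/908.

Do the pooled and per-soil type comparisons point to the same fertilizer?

Clay: the organic mix 259/700 = 37.0%, the synthetic mix 20/84 = 23.8% → the organic mix
Loam: the organic mix 282/507 = 55.6%, the synthetic mix 148/332 = 44.6% → the organic mix
Silt: the organic mix 141/263 = 53.6%, the synthetic mix 159/344 = 46.2% → the organic mix
Sandy soil: the organic mix 18/27 = 66.7%, the synthetic mix 528/908 = 58.1% → the organic mix
Overall: the organic mix 700/1497 = 46.8%, the synthetic mix 855/1668 = 51.3% → the synthetic mix
The organic mix wins each soil group but the synthetic mix wins overall — the comparison reverses. The organic mix's plots skew toward clay, which has a lower base rate.

No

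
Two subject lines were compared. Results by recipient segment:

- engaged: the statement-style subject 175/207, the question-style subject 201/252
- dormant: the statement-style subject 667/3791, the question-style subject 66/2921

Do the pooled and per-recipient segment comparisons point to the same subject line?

Yes

Engaged: the statement-style subject 175/207 = 84.5%, the question-style subject 201/252 = 79.8% → the statement-style subject
Dormant: the statement-style subject 667/3791 = 17.6%, the question-style subject 66/2921 = 2.3% → the statement-style subject
Overall: the statement-style subject 842/3998 = 21.1%, the question-style subject 267/3173 = 8.4% → the statement-style subject
The statement-style subject wins overall and in every recipient group — no reversal.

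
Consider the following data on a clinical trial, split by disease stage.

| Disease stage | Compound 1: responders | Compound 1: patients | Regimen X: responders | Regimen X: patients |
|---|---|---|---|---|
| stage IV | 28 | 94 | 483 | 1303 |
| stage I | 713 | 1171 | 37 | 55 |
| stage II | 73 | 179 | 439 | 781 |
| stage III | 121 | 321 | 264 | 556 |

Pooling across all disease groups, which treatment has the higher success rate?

Compound 1

Stage IV: Compound 1 28/94 = 29.8%, Regimen X 483/1303 = 37.1% → Regimen X
Stage I: Compound 1 713/1171 = 60.9%, Regimen X 37/55 = 67.3% → Regimen X
Stage II: Compound 1 73/179 = 40.8%, Regimen X 439/781 = 56.2% → Regimen X
Stage III: Compound 1 121/321 = 37.7%, Regimen X 264/556 = 47.5% → Regimen X
Overall: Compound 1 935/1765 = 53.0%, Regimen X 1223/2695 = 45.4% → Compound 1
(Regimen X wins every disease group but Compound 1 wins overall — Regimen X's patients skew toward the low-rate stage IV group.)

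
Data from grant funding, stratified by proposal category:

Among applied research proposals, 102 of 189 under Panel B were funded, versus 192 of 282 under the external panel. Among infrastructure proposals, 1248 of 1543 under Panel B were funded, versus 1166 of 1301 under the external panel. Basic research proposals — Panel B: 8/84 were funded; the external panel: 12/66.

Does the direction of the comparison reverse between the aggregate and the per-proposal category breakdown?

No

Applied research: Panel B 102/189 = 54.0%, the external panel 192/282 = 68.1% → the external panel
Infrastructure: Panel B 1248/1543 = 80.9%, the external panel 1166/1301 = 89.6% → the external panel
Basic research: Panel B 8/84 = 9.5%, the external panel 12/66 = 18.2% → the external panel
Overall: Panel B 1358/1816 = 74.8%, the external panel 1370/1649 = 83.1% → the external panel
The external panel wins overall and in every proposal group — no reversal.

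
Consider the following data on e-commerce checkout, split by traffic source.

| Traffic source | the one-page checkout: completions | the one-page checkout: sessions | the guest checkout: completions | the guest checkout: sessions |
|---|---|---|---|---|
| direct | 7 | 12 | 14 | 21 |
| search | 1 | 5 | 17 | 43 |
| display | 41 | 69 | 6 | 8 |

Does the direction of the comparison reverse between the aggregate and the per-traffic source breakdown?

Direct: the one-page checkout 7/12 = 58.3%, the guest checkout 14/21 = 66.7% → the guest checkout
Search: the one-page checkout 1/5 = 20.0%, the guest checkout 17/43 = 39.5% → the guest checkout
Display: the one-page checkout 41/69 = 59.4%, the guest checkout 6/8 = 75.0% → the guest checkout
Overall: the one-page checkout 49/86 = 57.0%, the guest checkout 37/72 = 51.4% → the one-page checkout
The guest checkout wins each traffic group but the one-page checkout wins overall — the comparison reverses. The guest checkout's sessions skew toward search, which has a lower base rate.

Yes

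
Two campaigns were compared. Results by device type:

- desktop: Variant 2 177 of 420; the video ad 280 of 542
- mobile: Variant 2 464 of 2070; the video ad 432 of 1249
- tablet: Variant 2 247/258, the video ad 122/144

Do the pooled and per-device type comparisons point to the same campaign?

Desktop: Variant 2 177/420 = 42.1%, the video ad 280/542 = 51.7% → the video ad
Mobile: Variant 2 464/2070 = 22.4%, the video ad 432/1249 = 34.6% → the video ad
Tablet: Variant 2 247/258 = 95.7%, the video ad 122/144 = 84.7% → Variant 2
Overall: Variant 2 888/2748 = 32.3%, the video ad 834/1935 = 43.1% → the video ad
Neither sweeps: Variant 2 wins 1 of 3 groups, the video ad wins 2. The video ad wins overall but not every group — no Simpson reversal.

No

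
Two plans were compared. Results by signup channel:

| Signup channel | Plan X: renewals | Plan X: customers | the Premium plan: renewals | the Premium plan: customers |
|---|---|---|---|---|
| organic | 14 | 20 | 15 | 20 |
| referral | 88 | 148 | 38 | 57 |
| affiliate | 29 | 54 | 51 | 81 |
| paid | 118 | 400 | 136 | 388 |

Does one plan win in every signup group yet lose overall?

Organic: Plan X 14/20 = 70.0%, the Premium plan 15/20 = 75.0% → the Premium plan
Referral: Plan X 88/148 = 59.5%, the Premium plan 38/57 = 66.7% → the Premium plan
Affiliate: Plan X 29/54 = 53.7%, the Premium plan 51/81 = 63.0% → the Premium plan
Paid: Plan X 118/400 = 29.5%, the Premium plan 136/388 = 35.1% → the Premium plan
Overall: Plan X 249/622 = 40.0%, the Premium plan 240/546 = 44.0% → the Premium plan
The Premium plan wins overall and in every signup group — no reversal.

No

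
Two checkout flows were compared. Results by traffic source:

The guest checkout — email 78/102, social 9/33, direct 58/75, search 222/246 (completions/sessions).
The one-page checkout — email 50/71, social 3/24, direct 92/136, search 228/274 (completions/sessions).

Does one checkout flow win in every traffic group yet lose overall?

No

Email: the guest checkout 78/102 = 76.5%, the one-page checkout 50/71 = 70.4% → the guest checkout
Social: the guest checkout 9/33 = 27.3%, the one-page checkout 3/24 = 12.5% → the guest checkout
Direct: the guest checkout 58/75 = 77.3%, the one-page checkout 92/136 = 67.6% → the guest checkout
Search: the guest checkout 222/246 = 90.2%, the one-page checkout 228/274 = 83.2% → the guest checkout
Overall: the guest checkout 367/456 = 80.5%, the one-page checkout 373/505 = 73.9% → the guest checkout
The guest checkout wins overall and in every traffic group — no reversal.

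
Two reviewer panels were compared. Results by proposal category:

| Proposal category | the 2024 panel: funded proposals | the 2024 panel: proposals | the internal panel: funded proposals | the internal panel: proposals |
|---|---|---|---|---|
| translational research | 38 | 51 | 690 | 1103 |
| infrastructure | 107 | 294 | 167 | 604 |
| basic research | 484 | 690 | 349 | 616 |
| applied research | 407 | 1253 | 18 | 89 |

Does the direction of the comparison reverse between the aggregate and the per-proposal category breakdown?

Translational research: the 2024 panel 38/51 = 74.5%, the internal panel 690/1103 = 62.6% → the 2024 panel
Infrastructure: the 2024 panel 107/294 = 36.4%, the internal panel 167/604 = 27.6% → the 2024 panel
Basic research: the 2024 panel 484/690 = 70.1%, the internal panel 349/616 = 56.7% → the 2024 panel
Applied research: the 2024 panel 407/1253 = 32.5%, the internal panel 18/89 = 20.2% → the 2024 panel
Overall: the 2024 panel 1036/2288 = 45.3%, the internal panel 1224/2412 = 50.7% → the internal panel
The 2024 panel wins each proposal group but the internal panel wins overall — the comparison reverses. The 2024 panel's proposals skew toward applied research, which has a lower base rate.

Yes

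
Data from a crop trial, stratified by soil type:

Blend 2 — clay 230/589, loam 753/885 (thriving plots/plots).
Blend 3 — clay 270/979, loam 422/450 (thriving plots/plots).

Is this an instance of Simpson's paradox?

No

Clay: Blend 2 230/589 = 39.0%, Blend 3 270/979 = 27.6% → Blend 2
Loam: Blend 2 753/885 = 85.1%, Blend 3 422/450 = 93.8% → Blend 3
Overall: Blend 2 983/1474 = 66.7%, Blend 3 692/1429 = 48.4% → Blend 2
Neither sweeps: Blend 2 wins 1 of 2 groups, Blend 3 wins 1. Blend 2 wins overall but not every group — no Simpson reversal.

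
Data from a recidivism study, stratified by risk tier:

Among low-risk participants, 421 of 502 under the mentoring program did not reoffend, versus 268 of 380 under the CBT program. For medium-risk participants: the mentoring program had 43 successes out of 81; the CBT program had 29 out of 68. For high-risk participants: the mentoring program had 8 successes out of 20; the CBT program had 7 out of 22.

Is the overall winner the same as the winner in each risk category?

Yes

Low-risk: the mentoring program 421/502 = 83.9%, the CBT program 268/380 = 70.5% → the mentoring program
Medium-risk: the mentoring program 43/81 = 53.1%, the CBT program 29/68 = 42.6% → the mentoring program
High-risk: the mentoring program 8/20 = 40.0%, the CBT program 7/22 = 31.8% → the mentoring program
Overall: the mentoring program 472/603 = 78.3%, the CBT program 304/470 = 64.7% → the mentoring program
The mentoring program wins overall and in every risk group — no reversal.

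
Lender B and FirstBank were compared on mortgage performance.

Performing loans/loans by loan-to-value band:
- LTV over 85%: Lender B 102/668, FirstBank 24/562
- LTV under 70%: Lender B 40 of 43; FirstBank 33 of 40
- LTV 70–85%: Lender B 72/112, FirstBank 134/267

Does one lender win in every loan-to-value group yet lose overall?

No

LTV over 85%: Lender B 102/668 = 15.3%, FirstBank 24/562 = 4.3% → Lender B
LTV under 70%: Lender B 40/43 = 93.0%, FirstBank 33/40 = 82.5% → Lender B
LTV 70–85%: Lender B 72/112 = 64.3%, FirstBank 134/267 = 50.2% → Lender B
Overall: Lender B 214/823 = 26.0%, FirstBank 191/869 = 22.0% → Lender B
Lender B wins overall and in every loan-to-value group — no reversal.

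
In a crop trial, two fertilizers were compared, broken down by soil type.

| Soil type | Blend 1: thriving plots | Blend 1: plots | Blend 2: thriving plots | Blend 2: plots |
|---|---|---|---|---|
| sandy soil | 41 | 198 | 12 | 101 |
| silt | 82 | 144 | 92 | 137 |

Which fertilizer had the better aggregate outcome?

Sandy soil: Blend 1 41/198 = 20.7%, Blend 2 12/101 = 11.9% → Blend 1
Silt: Blend 1 82/144 = 56.9%, Blend 2 92/137 = 67.2% → Blend 2
Overall: Blend 1 123/342 = 36.0%, Blend 2 104/238 = 43.7% → Blend 2
(Neither sweeps every soil group, but Blend 2 has the higher pooled rate.)

Blend 2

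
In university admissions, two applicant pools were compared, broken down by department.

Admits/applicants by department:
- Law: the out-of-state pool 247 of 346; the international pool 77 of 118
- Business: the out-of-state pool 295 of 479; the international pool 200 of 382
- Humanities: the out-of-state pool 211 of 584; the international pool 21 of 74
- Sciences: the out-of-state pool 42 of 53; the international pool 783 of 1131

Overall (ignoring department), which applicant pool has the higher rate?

the international pool

Law: the out-of-state pool 247/346 = 71.4%, the international pool 77/118 = 65.3% → the out-of-state pool
Business: the out-of-state pool 295/479 = 61.6%, the international pool 200/382 = 52.4% → the out-of-state pool
Humanities: the out-of-state pool 211/584 = 36.1%, the international pool 21/74 = 28.4% → the out-of-state pool
Sciences: the out-of-state pool 42/53 = 79.2%, the international pool 783/1131 = 69.2% → the out-of-state pool
Overall: the out-of-state pool 795/1462 = 54.4%, the international pool 1081/1705 = 63.4% → the international pool
(The out-of-state pool wins every department group but the international pool wins overall — the out-of-state pool's applicants skew toward the low-rate Humanities group.)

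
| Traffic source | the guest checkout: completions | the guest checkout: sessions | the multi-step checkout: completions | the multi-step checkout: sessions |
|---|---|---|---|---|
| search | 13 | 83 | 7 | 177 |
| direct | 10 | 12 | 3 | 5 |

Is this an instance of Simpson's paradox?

Search: the guest checkout 13/83 = 15.7%, the multi-step checkout 7/177 = 4.0% → the guest checkout
Direct: the guest checkout 10/12 = 83.3%, the multi-step checkout 3/5 = 60.0% → the guest checkout
Overall: the guest checkout 23/95 = 24.2%, the multi-step checkout 10/182 = 5.5% → the guest checkout
The guest checkout wins overall and in every traffic group — no reversal.

No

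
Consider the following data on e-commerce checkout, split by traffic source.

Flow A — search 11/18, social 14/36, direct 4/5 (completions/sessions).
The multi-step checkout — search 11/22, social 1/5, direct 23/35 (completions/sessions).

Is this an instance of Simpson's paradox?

Search: Flow A 11/18 = 61.1%, the multi-step checkout 11/22 = 50.0% → Flow A
Social: Flow A 14/36 = 38.9%, the multi-step checkout 1/5 = 20.0% → Flow A
Direct: Flow A 4/5 = 80.0%, the multi-step checkout 23/35 = 65.7% → Flow A
Overall: Flow A 29/59 = 49.2%, the multi-step checkout 35/62 = 56.5% → the multi-step checkout
Flow A wins each traffic group but the multi-step checkout wins overall — the comparison reverses. Flow A's sessions skew toward social, which has a lower base rate.

Yes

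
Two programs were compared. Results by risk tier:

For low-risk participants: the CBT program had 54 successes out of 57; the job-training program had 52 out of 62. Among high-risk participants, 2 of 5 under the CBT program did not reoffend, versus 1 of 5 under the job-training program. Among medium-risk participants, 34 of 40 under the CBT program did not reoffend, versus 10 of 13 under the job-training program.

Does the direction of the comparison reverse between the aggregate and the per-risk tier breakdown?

No

Low-risk: the CBT program 54/57 = 94.7%, the job-training program 52/62 = 83.9% → the CBT program
High-risk: the CBT program 2/5 = 40.0%, the job-training program 1/5 = 20.0% → the CBT program
Medium-risk: the CBT program 34/40 = 85.0%, the job-training program 10/13 = 76.9% → the CBT program
Overall: the CBT program 90/102 = 88.2%, the job-training program 63/80 = 78.8% → the CBT program
The CBT program wins overall and in every risk group — no reversal.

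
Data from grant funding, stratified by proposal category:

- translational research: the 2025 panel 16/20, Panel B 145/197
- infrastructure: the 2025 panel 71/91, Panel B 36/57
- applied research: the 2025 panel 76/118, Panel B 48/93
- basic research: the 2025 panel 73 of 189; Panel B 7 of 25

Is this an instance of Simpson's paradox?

Translational research: the 2025 panel 16/20 = 80.0%, Panel B 145/197 = 73.6% → the 2025 panel
Infrastructure: the 2025 panel 71/91 = 78.0%, Panel B 36/57 = 63.2% → the 2025 panel
Applied research: the 2025 panel 76/118 = 64.4%, Panel B 48/93 = 51.6% → the 2025 panel
Basic research: the 2025 panel 73/189 = 38.6%, Panel B 7/25 = 28.0% → the 2025 panel
Overall: the 2025 panel 236/418 = 56.5%, Panel B 236/372 = 63.4% → Panel B
The 2025 panel wins each proposal group but Panel B wins overall — the comparison reverses. The 2025 panel's proposals skew toward basic research, which has a lower base rate.

Yes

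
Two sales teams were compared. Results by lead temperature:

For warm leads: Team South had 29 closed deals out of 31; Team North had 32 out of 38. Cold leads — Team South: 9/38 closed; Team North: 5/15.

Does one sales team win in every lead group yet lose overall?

Warm: Team South 29/31 = 93.5%, Team North 32/38 = 84.2% → Team South
Cold: Team South 9/38 = 23.7%, Team North 5/15 = 33.3% → Team North
Overall: Team South 38/69 = 55.1%, Team North 37/53 = 69.8% → Team North
Neither sweeps: Team South wins 1 of 2 groups, Team North wins 1. Team North wins overall but not every group — no Simpson reversal.

No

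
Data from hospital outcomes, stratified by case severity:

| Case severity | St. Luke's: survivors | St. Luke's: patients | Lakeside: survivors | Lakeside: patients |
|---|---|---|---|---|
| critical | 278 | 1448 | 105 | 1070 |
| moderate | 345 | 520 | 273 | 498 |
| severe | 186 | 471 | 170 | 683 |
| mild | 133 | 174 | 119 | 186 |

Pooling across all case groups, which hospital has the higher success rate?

St. Luke's

Critical: St. Luke's 278/1448 = 19.2%, Lakeside 105/1070 = 9.8% → St. Luke's
Moderate: St. Luke's 345/520 = 66.3%, Lakeside 273/498 = 54.8% → St. Luke's
Severe: St. Luke's 186/471 = 39.5%, Lakeside 170/683 = 24.9% → St. Luke's
Mild: St. Luke's 133/174 = 76.4%, Lakeside 119/186 = 64.0% → St. Luke's
Overall: St. Luke's 942/2613 = 36.1%, Lakeside 667/2437 = 27.4% → St. Luke's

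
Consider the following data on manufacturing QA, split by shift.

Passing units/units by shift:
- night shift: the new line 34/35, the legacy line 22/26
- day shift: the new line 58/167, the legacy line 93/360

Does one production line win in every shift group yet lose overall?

No

Night shift: the new line 34/35 = 97.1%, the legacy line 22/26 = 84.6% → the new line
Day shift: the new line 58/167 = 34.7%, the legacy line 93/360 = 25.8% → the new line
Overall: the new line 92/202 = 45.5%, the legacy line 115/386 = 29.8% → the new line
The new line wins overall and in every shift group — no reversal.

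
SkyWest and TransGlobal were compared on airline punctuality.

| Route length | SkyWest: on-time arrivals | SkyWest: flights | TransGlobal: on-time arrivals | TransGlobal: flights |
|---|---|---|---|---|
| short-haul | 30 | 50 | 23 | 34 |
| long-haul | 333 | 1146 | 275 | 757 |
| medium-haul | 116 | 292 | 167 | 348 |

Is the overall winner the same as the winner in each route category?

Short-haul: SkyWest 30/50 = 60.0%, TransGlobal 23/34 = 67.6% → TransGlobal
Long-haul: SkyWest 333/1146 = 29.1%, TransGlobal 275/757 = 36.3% → TransGlobal
Medium-haul: SkyWest 116/292 = 39.7%, TransGlobal 167/348 = 48.0% → TransGlobal
Overall: SkyWest 479/1488 = 32.2%, TransGlobal 465/1139 = 40.8% → TransGlobal
TransGlobal wins overall and in every route group — no reversal.

Yes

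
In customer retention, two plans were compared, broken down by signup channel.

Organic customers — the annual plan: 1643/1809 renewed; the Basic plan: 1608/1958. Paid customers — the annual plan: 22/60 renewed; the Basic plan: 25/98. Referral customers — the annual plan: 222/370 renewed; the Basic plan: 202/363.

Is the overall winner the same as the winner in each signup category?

Yes

Organic: the annual plan 1643/1809 = 90.8%, the Basic plan 1608/1958 = 82.1% → the annual plan
Paid: the annual plan 22/60 = 36.7%, the Basic plan 25/98 = 25.5% → the annual plan
Referral: the annual plan 222/370 = 60.0%, the Basic plan 202/363 = 55.6% → the annual plan
Overall: the annual plan 1887/2239 = 84.3%, the Basic plan 1835/2419 = 75.9% → the annual plan
The annual plan wins overall and in every signup group — no reversal.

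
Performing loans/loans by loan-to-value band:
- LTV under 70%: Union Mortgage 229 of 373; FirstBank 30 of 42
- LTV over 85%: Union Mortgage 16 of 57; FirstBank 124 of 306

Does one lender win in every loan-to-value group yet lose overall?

LTV under 70%: Union Mortgage 229/373 = 61.4%, FirstBank 30/42 = 71.4% → FirstBank
LTV over 85%: Union Mortgage 16/57 = 28.1%, FirstBank 124/306 = 40.5% → FirstBank
Overall: Union Mortgage 245/430 = 57.0%, FirstBank 154/348 = 44.3% → Union Mortgage
FirstBank wins each loan-to-value group but Union Mortgage wins overall — the comparison reverses. FirstBank's loans skew toward LTV over 85%, which has a lower base rate.

Yes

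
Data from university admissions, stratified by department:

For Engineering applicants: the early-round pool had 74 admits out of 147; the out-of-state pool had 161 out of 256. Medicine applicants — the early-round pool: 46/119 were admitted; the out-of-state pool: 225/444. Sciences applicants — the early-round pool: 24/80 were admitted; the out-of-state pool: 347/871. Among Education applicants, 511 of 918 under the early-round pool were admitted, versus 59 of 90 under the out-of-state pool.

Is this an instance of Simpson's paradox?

Engineering: the early-round pool 74/147 = 50.3%, the out-of-state pool 161/256 = 62.9% → the out-of-state pool
Medicine: the early-round pool 46/119 = 38.7%, the out-of-state pool 225/444 = 50.7% → the out-of-state pool
Sciences: the early-round pool 24/80 = 30.0%, the out-of-state pool 347/871 = 39.8% → the out-of-state pool
Education: the early-round pool 511/918 = 55.7%, the out-of-state pool 59/90 = 65.6% → the out-of-state pool
Overall: the early-round pool 655/1264 = 51.8%, the out-of-state pool 792/1661 = 47.7% → the early-round pool
The out-of-state pool wins each department group but the early-round pool wins overall — the comparison reverses. The out-of-state pool's applicants skew toward Sciences, which has a lower base rate.

Yes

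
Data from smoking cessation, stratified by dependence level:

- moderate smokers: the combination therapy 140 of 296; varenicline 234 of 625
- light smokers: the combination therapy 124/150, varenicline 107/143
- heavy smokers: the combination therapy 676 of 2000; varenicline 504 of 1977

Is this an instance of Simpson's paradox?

No

Moderate smokers: the combination therapy 140/296 = 47.3%, varenicline 234/625 = 37.4% → the combination therapy
Light smokers: the combination therapy 124/150 = 82.7%, varenicline 107/143 = 74.8% → the combination therapy
Heavy smokers: the combination therapy 676/2000 = 33.8%, varenicline 504/1977 = 25.5% → the combination therapy
Overall: the combination therapy 940/2446 = 38.4%, varenicline 845/2745 = 30.8% → the combination therapy
The combination therapy wins overall and in every dependence group — no reversal.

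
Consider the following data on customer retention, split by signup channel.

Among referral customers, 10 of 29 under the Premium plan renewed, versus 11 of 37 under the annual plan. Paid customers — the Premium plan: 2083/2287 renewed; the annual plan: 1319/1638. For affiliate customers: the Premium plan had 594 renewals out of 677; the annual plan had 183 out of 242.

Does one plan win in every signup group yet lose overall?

Referral: the Premium plan 10/29 = 34.5%, the annual plan 11/37 = 29.7% → the Premium plan
Paid: the Premium plan 2083/2287 = 91.1%, the annual plan 1319/1638 = 80.5% → the Premium plan
Affiliate: the Premium plan 594/677 = 87.7%, the annual plan 183/242 = 75.6% → the Premium plan
Overall: the Premium plan 2687/2993 = 89.8%, the annual plan 1513/1917 = 78.9% → the Premium plan
The Premium plan wins overall and in every signup group — no reversal.

No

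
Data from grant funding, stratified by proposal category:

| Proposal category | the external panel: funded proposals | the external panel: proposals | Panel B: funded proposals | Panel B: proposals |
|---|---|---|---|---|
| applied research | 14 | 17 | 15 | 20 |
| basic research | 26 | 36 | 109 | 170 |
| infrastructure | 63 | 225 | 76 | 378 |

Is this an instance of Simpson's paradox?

No

Applied research: the external panel 14/17 = 82.4%, Panel B 15/20 = 75.0% → the external panel
Basic research: the external panel 26/36 = 72.2%, Panel B 109/170 = 64.1% → the external panel
Infrastructure: the external panel 63/225 = 28.0%, Panel B 76/378 = 20.1% → the external panel
Overall: the external panel 103/278 = 37.1%, Panel B 200/568 = 35.2% → the external panel
The external panel wins overall and in every proposal group — no reversal.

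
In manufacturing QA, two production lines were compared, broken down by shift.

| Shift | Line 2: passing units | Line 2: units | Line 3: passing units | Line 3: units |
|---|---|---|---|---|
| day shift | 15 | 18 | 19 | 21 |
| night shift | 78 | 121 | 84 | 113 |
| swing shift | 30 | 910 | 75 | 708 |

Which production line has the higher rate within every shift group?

Day shift: Line 2 15/18 = 83.3%, Line 3 19/21 = 90.5% → Line 3
Night shift: Line 2 78/121 = 64.5%, Line 3 84/113 = 74.3% → Line 3
Swing shift: Line 2 30/910 = 3.3%, Line 3 75/708 = 10.6% → Line 3
Line 3 has the higher rate in all 3 groups.

Line 3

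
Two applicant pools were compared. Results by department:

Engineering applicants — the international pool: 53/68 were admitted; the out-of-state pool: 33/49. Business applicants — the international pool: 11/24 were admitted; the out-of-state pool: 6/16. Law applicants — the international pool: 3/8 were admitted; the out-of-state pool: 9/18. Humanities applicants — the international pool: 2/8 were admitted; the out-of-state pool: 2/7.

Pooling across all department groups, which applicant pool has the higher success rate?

Engineering: the international pool 53/68 = 77.9%, the out-of-state pool 33/49 = 67.3% → the international pool
Business: the international pool 11/24 = 45.8%, the out-of-state pool 6/16 = 37.5% → the international pool
Law: the international pool 3/8 = 37.5%, the out-of-state pool 9/18 = 50.0% → the out-of-state pool
Humanities: the international pool 2/8 = 25.0%, the out-of-state pool 2/7 = 28.6% → the out-of-state pool
Overall: the international pool 69/108 = 63.9%, the out-of-state pool 50/90 = 55.6% → the international pool
(Neither sweeps every department group, but the international pool has the higher pooled rate.)

the international pool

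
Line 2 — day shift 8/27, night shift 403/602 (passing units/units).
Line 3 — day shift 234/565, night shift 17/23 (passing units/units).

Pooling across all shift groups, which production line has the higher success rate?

Day shift: Line 2 8/27 = 29.6%, Line 3 234/565 = 41.4% → Line 3
Night shift: Line 2 403/602 = 66.9%, Line 3 17/23 = 73.9% → Line 3
Overall: Line 2 411/629 = 65.3%, Line 3 251/588 = 42.7% → Line 2
(Line 3 wins every shift group but Line 2 wins overall — Line 3's units skew toward the low-rate day shift group.)

Line 2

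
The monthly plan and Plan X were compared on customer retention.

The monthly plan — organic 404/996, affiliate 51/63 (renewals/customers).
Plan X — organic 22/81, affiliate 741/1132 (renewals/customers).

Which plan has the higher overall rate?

Organic: the monthly plan 404/996 = 40.6%, Plan X 22/81 = 27.2% → the monthly plan
Affiliate: the monthly plan 51/63 = 81.0%, Plan X 741/1132 = 65.5% → the monthly plan
Overall: the monthly plan 455/1059 = 43.0%, Plan X 763/1213 = 62.9% → Plan X
(The monthly plan wins every signup group but Plan X wins overall — the monthly plan's customers skew toward the low-rate organic group.)

Plan X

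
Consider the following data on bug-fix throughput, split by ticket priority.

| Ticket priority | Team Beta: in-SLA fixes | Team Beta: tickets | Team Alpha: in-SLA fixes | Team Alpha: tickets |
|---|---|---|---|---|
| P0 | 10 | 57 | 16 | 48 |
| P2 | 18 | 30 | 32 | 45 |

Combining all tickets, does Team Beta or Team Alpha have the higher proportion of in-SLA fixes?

Team Alpha

P0: Team Beta 10/57 = 17.5%, Team Alpha 16/48 = 33.3% → Team Alpha
P2: Team Beta 18/30 = 60.0%, Team Alpha 32/45 = 71.1% → Team Alpha
Overall: Team Beta 28/87 = 32.2%, Team Alpha 48/93 = 51.6% → Team Alpha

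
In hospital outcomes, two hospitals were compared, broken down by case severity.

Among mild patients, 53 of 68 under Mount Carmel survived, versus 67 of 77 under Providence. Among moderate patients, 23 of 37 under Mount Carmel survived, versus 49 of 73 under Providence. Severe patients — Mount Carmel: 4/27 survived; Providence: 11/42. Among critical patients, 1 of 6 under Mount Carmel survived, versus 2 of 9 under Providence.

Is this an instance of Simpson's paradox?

No

Mild: Mount Carmel 53/68 = 77.9%, Providence 67/77 = 87.0% → Providence
Moderate: Mount Carmel 23/37 = 62.2%, Providence 49/73 = 67.1% → Providence
Severe: Mount Carmel 4/27 = 14.8%, Providence 11/42 = 26.2% → Providence
Critical: Mount Carmel 1/6 = 16.7%, Providence 2/9 = 22.2% → Providence
Overall: Mount Carmel 81/138 = 58.7%, Providence 129/201 = 64.2% → Providence
Providence wins overall and in every case group — no reversal.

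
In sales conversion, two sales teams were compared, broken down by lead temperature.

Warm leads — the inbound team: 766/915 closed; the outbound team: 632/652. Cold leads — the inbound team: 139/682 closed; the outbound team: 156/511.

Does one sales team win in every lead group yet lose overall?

Warm: the inbound team 766/915 = 83.7%, the outbound team 632/652 = 96.9% → the outbound team
Cold: the inbound team 139/682 = 20.4%, the outbound team 156/511 = 30.5% → the outbound team
Overall: the inbound team 905/1597 = 56.7%, the outbound team 788/1163 = 67.8% → the outbound team
The outbound team wins overall and in every lead group — no reversal.

No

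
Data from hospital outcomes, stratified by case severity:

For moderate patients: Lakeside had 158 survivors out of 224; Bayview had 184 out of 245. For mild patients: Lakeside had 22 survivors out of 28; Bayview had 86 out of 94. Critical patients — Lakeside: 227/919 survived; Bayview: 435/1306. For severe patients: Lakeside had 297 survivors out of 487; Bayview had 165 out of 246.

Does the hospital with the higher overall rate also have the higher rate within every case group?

Yes

Moderate: Lakeside 158/224 = 70.5%, Bayview 184/245 = 75.1% → Bayview
Mild: Lakeside 22/28 = 78.6%, Bayview 86/94 = 91.5% → Bayview
Critical: Lakeside 227/919 = 24.7%, Bayview 435/1306 = 33.3% → Bayview
Severe: Lakeside 297/487 = 61.0%, Bayview 165/246 = 67.1% → Bayview
Overall: Lakeside 704/1658 = 42.5%, Bayview 870/1891 = 46.0% → Bayview
Bayview wins overall and in every case group — no reversal.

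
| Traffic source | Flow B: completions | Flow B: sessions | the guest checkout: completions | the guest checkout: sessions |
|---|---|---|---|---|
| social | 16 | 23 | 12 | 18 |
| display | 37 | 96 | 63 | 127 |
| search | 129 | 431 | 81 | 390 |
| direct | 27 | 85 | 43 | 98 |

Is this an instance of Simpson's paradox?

Social: Flow B 16/23 = 69.6%, the guest checkout 12/18 = 66.7% → Flow B
Display: Flow B 37/96 = 38.5%, the guest checkout 63/127 = 49.6% → the guest checkout
Search: Flow B 129/431 = 29.9%, the guest checkout 81/390 = 20.8% → Flow B
Direct: Flow B 27/85 = 31.8%, the guest checkout 43/98 = 43.9% → the guest checkout
Overall: Flow B 209/635 = 32.9%, the guest checkout 199/633 = 31.4% → Flow B
Neither sweeps: Flow B wins 2 of 4 groups, the guest checkout wins 2. Flow B wins overall but not every group — no Simpson reversal.

No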